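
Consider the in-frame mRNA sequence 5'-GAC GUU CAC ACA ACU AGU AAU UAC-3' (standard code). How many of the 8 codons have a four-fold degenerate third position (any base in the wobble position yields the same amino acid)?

Codon 1 GAC (Asp): third position 2-fold.
Codon 2 GUU (Val): third position 4-fold.
Codon 3 CAC (His): third position 2-fold.
Codon 4 ACA (Thr): third position 4-fold.
Codon 5 ACU (Thr): third position 4-fold.
Codon 6 AGU (Ser): third position 2-fold.
Codon 7 AAU (Asn): third position 2-fold.
Codon 8 UAC (Tyr): third position 2-fold.
Four-fold degenerate third positions: 3.

3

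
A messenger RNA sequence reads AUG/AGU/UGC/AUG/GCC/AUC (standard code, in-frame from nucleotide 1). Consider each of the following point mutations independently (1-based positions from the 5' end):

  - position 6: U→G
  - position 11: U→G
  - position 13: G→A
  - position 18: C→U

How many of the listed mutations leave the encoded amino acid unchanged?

1

Codon 2: AGU (Ser) → AGG (Arg) — missense.
Codon 4: AUG (Met) → AGG (Arg) — missense.
Codon 5: GCC (Ala) → ACC (Thr) — missense.
Codon 6: AUC (Ile) → AUU (Ile) — synonymous.
Synonymous: 1 of 4.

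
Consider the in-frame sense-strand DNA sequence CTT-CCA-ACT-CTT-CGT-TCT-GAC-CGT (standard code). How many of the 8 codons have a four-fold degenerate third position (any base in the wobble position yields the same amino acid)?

Codon 1 CTT (Leu): third position 4-fold.
Codon 2 CCA (Pro): third position 4-fold.
Codon 3 ACT (Thr): third position 4-fold.
Codon 4 CTT (Leu): third position 4-fold.
Codon 5 CGT (Arg): third position 4-fold.
Codon 6 TCT (Ser): third position 4-fold.
Codon 7 GAC (Asp): third position 2-fold.
Codon 8 CGT (Arg): third position 4-fold.
Four-fold degenerate third positions: 7.

7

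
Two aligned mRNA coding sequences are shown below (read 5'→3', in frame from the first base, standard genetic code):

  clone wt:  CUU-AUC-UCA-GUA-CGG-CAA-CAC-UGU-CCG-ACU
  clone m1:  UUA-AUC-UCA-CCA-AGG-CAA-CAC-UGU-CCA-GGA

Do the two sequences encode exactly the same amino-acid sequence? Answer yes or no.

Codon 1: CUU Leu / UUA Leu — synonymous.
Codon 2: AUC Ile / AUC Ile — identical.
Codon 3: UCA Ser / UCA Ser — identical.
Codon 4: GUA Val / CCA Pro — nonsynonymous.
Codon 5: CGG Arg / AGG Arg — synonymous.
Codon 6: CAA Gln / CAA Gln — identical.
Codon 7: CAC His / CAC His — identical.
Codon 8: UGU Cys / UGU Cys — identical.
Codon 9: CCG Pro / CCA Pro — synonymous.
Codon 10: ACU Thr / GGA Gly — nonsynonymous.
Nonsynonymous differences: 2 → different protein.

no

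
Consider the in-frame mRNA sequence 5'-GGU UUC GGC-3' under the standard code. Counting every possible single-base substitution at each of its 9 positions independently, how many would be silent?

Codon 1 (GGU, Gly): 3 synonymous substitutions.
Codon 2 (UUC, Phe): 1 synonymous substitution.
Codon 3 (GGC, Gly): 3 synonymous substitutions.
Total: 3 + 1 + 3 = 7.

7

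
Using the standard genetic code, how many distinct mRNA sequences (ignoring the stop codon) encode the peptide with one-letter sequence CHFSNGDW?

768

Cys: 2 codons.
His: 2 codons.
Phe: 2 codons.
Ser: 6 codons.
Asn: 2 codons.
Gly: 4 codons.
Asp: 2 codons.
Trp: 1 codon.
2 × 2 × 2 × 6 × 2 × 4 × 2 × 1 = 768.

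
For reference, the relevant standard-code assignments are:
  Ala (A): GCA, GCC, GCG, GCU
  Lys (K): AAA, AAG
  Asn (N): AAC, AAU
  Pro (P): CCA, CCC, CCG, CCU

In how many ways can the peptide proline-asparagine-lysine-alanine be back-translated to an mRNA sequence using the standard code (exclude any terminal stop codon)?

Pro: 4 codons.
Asn: 2 codons.
Lys: 2 codons.
Ala: 4 codons.
4 × 2 × 2 × 4 = 64.

64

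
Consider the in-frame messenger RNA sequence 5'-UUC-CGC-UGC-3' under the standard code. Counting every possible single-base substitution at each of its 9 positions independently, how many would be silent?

Codon 1 (UUC, Phe): 1 synonymous substitution.
Codon 2 (CGC, Arg): 3 synonymous substitutions.
Codon 3 (UGC, Cys): 1 synonymous substitution.
Total: 1 + 3 + 1 = 5.

5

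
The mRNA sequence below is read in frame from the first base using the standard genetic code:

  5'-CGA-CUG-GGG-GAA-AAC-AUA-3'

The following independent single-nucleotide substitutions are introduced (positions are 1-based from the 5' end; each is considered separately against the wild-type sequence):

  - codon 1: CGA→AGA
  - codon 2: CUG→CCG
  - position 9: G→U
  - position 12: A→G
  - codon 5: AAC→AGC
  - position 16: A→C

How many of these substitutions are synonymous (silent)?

Codon 1: CGA (Arg) → AGA (Arg) — synonymous.
Codon 2: CUG (Leu) → CCG (Pro) — missense.
Codon 3: GGG (Gly) → GGU (Gly) — synonymous.
Codon 4: GAA (Glu) → GAG (Glu) — synonymous.
Codon 5: AAC (Asn) → AGC (Ser) — missense.
Codon 6: AUA (Ile) → CUA (Leu) — missense.
Synonymous: 3 of 6.

3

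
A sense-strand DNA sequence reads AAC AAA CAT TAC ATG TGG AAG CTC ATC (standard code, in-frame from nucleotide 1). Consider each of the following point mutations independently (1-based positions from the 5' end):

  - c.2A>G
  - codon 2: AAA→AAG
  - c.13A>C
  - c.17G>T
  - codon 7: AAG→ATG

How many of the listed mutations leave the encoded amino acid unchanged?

1

Codon 1: AAC (Asn) → AGC (Ser) — missense.
Codon 2: AAA (Lys) → AAG (Lys) — synonymous.
Codon 5: ATG (Met) → CTG (Leu) — missense.
Codon 6: TGG (Trp) → TTG (Leu) — missense.
Codon 7: AAG (Lys) → ATG (Met) — missense.
Synonymous: 1 of 5.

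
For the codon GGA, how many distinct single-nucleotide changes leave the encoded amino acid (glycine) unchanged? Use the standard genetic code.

Position 1: none → 0 synonymous.
Position 2: none → 0 synonymous.
Position 3: GGT, GGC, GGG → 3 synonymous.
Total: 0 + 0 + 3 = 3.

3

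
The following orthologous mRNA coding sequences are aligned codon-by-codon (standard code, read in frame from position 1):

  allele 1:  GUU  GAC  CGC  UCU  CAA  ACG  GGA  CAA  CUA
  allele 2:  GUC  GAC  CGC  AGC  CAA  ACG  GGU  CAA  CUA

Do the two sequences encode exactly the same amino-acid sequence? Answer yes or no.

Codon 1: GUU Val / GUC Val — synonymous.
Codon 2: GAC Asp / GAC Asp — identical.
Codon 3: CGC Arg / CGC Arg — identical.
Codon 4: UCU Ser / AGC Ser — synonymous.
Codon 5: CAA Gln / CAA Gln — identical.
Codon 6: ACG Thr / ACG Thr — identical.
Codon 7: GGA Gly / GGU Gly — synonymous.
Codon 8: CAA Gln / CAA Gln — identical.
Codon 9: CUA Leu / CUA Leu — identical.
Nonsynonymous differences: 0 → same protein.

yes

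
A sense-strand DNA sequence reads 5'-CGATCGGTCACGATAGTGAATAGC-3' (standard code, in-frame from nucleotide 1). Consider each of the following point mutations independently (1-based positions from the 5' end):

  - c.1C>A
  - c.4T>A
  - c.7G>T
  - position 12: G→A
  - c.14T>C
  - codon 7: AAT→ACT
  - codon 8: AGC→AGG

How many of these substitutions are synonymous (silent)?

Codon 1: CGA (Arg) → AGA (Arg) — synonymous.
Codon 2: TCG (Ser) → ACG (Thr) — missense.
Codon 3: GTC (Val) → TTC (Phe) — missense.
Codon 4: ACG (Thr) → ACA (Thr) — synonymous.
Codon 5: ATA (Ile) → ACA (Thr) — missense.
Codon 7: AAT (Asn) → ACT (Thr) — missense.
Codon 8: AGC (Ser) → AGG (Arg) — missense.
Synonymous: 2 of 7.

2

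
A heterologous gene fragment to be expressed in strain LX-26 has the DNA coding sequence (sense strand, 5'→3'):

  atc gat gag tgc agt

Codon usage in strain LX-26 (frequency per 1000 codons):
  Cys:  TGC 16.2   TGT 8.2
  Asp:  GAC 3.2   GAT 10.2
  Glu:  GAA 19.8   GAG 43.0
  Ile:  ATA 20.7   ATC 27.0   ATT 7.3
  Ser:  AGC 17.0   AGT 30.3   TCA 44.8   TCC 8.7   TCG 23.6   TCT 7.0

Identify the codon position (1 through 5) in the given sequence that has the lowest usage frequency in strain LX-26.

2

Codon 1 ATC (Ile): 27.0 per 1000.
Codon 2 GAT (Asp): 10.2 per 1000.
Codon 3 GAG (Glu): 43.0 per 1000.
Codon 4 TGC (Cys): 16.2 per 1000.
Codon 5 AGT (Ser): 30.3 per 1000.
Lowest frequency is 10.2 at codon 2.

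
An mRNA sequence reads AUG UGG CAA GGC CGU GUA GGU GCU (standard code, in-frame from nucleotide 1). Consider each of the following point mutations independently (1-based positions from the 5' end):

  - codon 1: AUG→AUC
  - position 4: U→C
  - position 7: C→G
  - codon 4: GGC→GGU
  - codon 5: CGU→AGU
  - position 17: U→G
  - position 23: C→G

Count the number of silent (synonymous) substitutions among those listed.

1

Codon 1: AUG (Met) → AUC (Ile) — missense.
Codon 2: UGG (Trp) → CGG (Arg) — missense.
Codon 3: CAA (Gln) → GAA (Glu) — missense.
Codon 4: GGC (Gly) → GGU (Gly) — synonymous.
Codon 5: CGU (Arg) → AGU (Ser) — missense.
Codon 6: GUA (Val) → GGA (Gly) — missense.
Codon 8: GCU (Ala) → GGU (Gly) — missense.
Synonymous: 1 of 7.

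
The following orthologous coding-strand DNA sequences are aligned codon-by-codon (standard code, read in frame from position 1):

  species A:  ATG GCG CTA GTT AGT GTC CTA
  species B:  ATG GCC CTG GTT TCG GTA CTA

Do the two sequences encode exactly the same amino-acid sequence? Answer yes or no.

yes

Codon 1: ATG Met / ATG Met — identical.
Codon 2: GCG Ala / GCC Ala — synonymous.
Codon 3: CTA Leu / CTG Leu — synonymous.
Codon 4: GTT Val / GTT Val — identical.
Codon 5: AGT Ser / TCG Ser — synonymous.
Codon 6: GTC Val / GTA Val — synonymous.
Codon 7: CTA Leu / CTA Leu — identical.
Nonsynonymous differences: 0 → same protein.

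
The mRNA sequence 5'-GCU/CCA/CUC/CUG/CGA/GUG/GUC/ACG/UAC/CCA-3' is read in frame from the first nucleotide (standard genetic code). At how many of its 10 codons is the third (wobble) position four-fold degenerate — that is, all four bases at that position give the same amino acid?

9

Codon 1 GCU (Ala): third position 4-fold.
Codon 2 CCA (Pro): third position 4-fold.
Codon 3 CUC (Leu): third position 4-fold.
Codon 4 CUG (Leu): third position 4-fold.
Codon 5 CGA (Arg): third position 4-fold.
Codon 6 GUG (Val): third position 4-fold.
Codon 7 GUC (Val): third position 4-fold.
Codon 8 ACG (Thr): third position 4-fold.
Codon 9 UAC (Tyr): third position 2-fold.
Codon 10 CCA (Pro): third position 4-fold.
Four-fold degenerate third positions: 9.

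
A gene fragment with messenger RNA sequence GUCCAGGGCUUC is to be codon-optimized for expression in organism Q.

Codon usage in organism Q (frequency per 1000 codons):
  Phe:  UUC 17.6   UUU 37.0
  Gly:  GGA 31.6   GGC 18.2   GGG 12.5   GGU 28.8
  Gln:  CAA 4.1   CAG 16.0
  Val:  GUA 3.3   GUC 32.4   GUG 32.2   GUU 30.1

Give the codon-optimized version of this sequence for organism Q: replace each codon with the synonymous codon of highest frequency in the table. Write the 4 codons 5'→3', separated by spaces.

GUC CAG GGA UUU

Codon 1 (Val): best is GUC at 32.4.
Codon 2 (Gln): best is CAG at 16.0.
Codon 3 (Gly): best is GGA at 31.6.
Codon 4 (Phe): best is UUU at 37.0.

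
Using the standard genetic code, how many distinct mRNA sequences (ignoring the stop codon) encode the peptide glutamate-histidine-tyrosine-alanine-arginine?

Glu: 2 codons.
His: 2 codons.
Tyr: 2 codons.
Ala: 4 codons.
Arg: 6 codons.
2 × 2 × 2 × 4 × 6 = 192.

192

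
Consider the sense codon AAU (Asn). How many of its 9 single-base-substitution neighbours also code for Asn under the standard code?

Position 1: none → 0 synonymous.
Position 2: none → 0 synonymous.
Position 3: AAC → 1 synonymous.
Total: 0 + 0 + 1 = 1.

1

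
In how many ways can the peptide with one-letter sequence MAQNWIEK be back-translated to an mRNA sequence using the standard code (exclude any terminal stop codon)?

192

Met: 1 codon.
Ala: 4 codons.
Gln: 2 codons.
Asn: 2 codons.
Trp: 1 codon.
Ile: 3 codons.
Glu: 2 codons.
Lys: 2 codons.
1 × 4 × 2 × 2 × 1 × 3 × 2 × 2 = 192.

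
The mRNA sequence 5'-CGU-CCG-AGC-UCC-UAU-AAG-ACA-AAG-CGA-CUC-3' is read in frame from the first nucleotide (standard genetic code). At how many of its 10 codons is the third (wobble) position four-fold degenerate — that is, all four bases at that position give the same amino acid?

Codon 1 CGU (Arg): third position 4-fold.
Codon 2 CCG (Pro): third position 4-fold.
Codon 3 AGC (Ser): third position 2-fold.
Codon 4 UCC (Ser): third position 4-fold.
Codon 5 UAU (Tyr): third position 2-fold.
Codon 6 AAG (Lys): third position 2-fold.
Codon 7 ACA (Thr): third position 4-fold.
Codon 8 AAG (Lys): third position 2-fold.
Codon 9 CGA (Arg): third position 4-fold.
Codon 10 CUC (Leu): third position 4-fold.
Four-fold degenerate third positions: 6.

6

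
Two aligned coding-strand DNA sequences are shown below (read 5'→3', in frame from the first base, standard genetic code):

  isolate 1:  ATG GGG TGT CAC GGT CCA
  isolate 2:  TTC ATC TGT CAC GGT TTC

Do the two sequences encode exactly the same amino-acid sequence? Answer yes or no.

Codon 1: ATG Met / TTC Phe — nonsynonymous.
Codon 2: GGG Gly / ATC Ile — nonsynonymous.
Codon 3: TGT Cys / TGT Cys — identical.
Codon 4: CAC His / CAC His — identical.
Codon 5: GGT Gly / GGT Gly — identical.
Codon 6: CCA Pro / TTC Phe — nonsynonymous.
Nonsynonymous differences: 3 → different protein.

no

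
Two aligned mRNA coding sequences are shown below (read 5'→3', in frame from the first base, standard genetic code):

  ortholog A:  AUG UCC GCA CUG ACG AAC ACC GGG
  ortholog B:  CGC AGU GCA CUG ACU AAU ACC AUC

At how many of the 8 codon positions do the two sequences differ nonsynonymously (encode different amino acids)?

2

Codon 1: AUG Met / CGC Arg — nonsynonymous.
Codon 2: UCC Ser / AGU Ser — synonymous.
Codon 3: GCA Ala / GCA Ala — identical.
Codon 4: CUG Leu / CUG Leu — identical.
Codon 5: ACG Thr / ACU Thr — synonymous.
Codon 6: AAC Asn / AAU Asn — synonymous.
Codon 7: ACC Thr / ACC Thr — identical.
Codon 8: GGG Gly / AUC Ile — nonsynonymous.
Nonsynonymous differences: 2.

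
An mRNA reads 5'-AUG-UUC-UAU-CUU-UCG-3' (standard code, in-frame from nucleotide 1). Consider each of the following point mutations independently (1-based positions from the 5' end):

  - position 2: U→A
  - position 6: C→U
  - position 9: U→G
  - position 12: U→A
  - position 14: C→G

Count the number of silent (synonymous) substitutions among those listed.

2

Codon 1: AUG (Met) → AAG (Lys) — missense.
Codon 2: UUC (Phe) → UUU (Phe) — synonymous.
Codon 3: UAU (Tyr) → UAG (Stop) — nonsense.
Codon 4: CUU (Leu) → CUA (Leu) — synonymous.
Codon 5: UCG (Ser) → UGG (Trp) — missense.
Synonymous: 2 of 5.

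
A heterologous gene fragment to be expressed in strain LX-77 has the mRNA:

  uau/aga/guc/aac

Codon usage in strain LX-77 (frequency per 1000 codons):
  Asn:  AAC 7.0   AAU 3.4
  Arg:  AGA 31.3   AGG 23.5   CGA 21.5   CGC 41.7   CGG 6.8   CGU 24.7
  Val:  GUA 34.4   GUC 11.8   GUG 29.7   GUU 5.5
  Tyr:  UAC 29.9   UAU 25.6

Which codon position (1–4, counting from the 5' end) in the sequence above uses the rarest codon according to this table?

4

Codon 1 UAU (Tyr): 25.6 per 1000.
Codon 2 AGA (Arg): 31.3 per 1000.
Codon 3 GUC (Val): 11.8 per 1000.
Codon 4 AAC (Asn): 7.0 per 1000.
Lowest frequency is 7.0 at codon 4.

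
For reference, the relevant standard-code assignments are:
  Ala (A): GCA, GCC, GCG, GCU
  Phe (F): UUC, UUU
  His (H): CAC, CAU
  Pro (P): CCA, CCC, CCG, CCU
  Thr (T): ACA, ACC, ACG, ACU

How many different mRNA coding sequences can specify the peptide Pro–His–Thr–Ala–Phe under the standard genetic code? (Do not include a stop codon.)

256

Pro: 4 codons.
His: 2 codons.
Thr: 4 codons.
Ala: 4 codons.
Phe: 2 codons.
4 × 2 × 4 × 4 × 2 = 256.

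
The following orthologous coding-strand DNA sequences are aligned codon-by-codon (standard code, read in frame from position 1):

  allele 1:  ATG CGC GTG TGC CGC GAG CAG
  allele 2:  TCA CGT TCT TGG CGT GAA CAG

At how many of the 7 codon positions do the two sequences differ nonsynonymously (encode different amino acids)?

3

Codon 1: ATG Met / TCA Ser — nonsynonymous.
Codon 2: CGC Arg / CGT Arg — synonymous.
Codon 3: GTG Val / TCT Ser — nonsynonymous.
Codon 4: TGC Cys / TGG Trp — nonsynonymous.
Codon 5: CGC Arg / CGT Arg — synonymous.
Codon 6: GAG Glu / GAA Glu — synonymous.
Codon 7: CAG Gln / CAG Gln — identical.
Nonsynonymous differences: 3.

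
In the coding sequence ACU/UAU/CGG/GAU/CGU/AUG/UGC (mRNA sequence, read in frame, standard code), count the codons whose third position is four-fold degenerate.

Codon 1 ACU (Thr): third position 4-fold.
Codon 2 UAU (Tyr): third position 2-fold.
Codon 3 CGG (Arg): third position 4-fold.
Codon 4 GAU (Asp): third position 2-fold.
Codon 5 CGU (Arg): third position 4-fold.
Codon 6 AUG (Met): third position 1-fold.
Codon 7 UGC (Cys): third position 2-fold.
Four-fold degenerate third positions: 3.

3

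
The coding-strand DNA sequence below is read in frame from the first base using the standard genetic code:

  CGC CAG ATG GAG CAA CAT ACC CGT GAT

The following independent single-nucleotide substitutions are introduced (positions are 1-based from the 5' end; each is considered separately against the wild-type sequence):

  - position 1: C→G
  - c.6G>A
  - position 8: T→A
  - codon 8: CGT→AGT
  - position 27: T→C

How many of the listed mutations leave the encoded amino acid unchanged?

Codon 1: CGC (Arg) → GGC (Gly) — missense.
Codon 2: CAG (Gln) → CAA (Gln) — synonymous.
Codon 3: ATG (Met) → AAG (Lys) — missense.
Codon 8: CGT (Arg) → AGT (Ser) — missense.
Codon 9: GAT (Asp) → GAC (Asp) — synonymous.
Synonymous: 2 of 5.

2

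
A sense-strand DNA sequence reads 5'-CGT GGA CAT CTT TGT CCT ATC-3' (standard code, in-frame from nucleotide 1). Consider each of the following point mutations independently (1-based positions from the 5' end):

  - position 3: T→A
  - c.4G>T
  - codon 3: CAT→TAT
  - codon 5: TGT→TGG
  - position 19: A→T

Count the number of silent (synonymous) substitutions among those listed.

Codon 1: CGT (Arg) → CGA (Arg) — synonymous.
Codon 2: GGA (Gly) → TGA (Stop) — nonsense.
Codon 3: CAT (His) → TAT (Tyr) — missense.
Codon 5: TGT (Cys) → TGG (Trp) — missense.
Codon 7: ATC (Ile) → TTC (Phe) — missense.
Synonymous: 1 of 5.

1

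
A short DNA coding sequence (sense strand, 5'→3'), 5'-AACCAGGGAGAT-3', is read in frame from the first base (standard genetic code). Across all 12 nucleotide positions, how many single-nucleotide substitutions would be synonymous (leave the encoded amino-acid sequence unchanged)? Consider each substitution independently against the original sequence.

Codon 1 (AAC, Asn): 1 synonymous substitution.
Codon 2 (CAG, Gln): 1 synonymous substitution.
Codon 3 (GGA, Gly): 3 synonymous substitutions.
Codon 4 (GAT, Asp): 1 synonymous substitution.
Total: 1 + 1 + 3 + 1 = 6.

6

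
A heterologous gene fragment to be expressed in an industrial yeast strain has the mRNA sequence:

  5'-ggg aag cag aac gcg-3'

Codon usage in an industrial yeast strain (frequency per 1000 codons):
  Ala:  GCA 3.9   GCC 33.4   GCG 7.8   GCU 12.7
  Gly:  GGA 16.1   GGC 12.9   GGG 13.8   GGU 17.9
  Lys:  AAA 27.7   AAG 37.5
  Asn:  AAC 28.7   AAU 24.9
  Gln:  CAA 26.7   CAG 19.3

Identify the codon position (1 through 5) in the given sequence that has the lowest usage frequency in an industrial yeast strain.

5

Codon 1 GGG (Gly): 13.8 per 1000.
Codon 2 AAG (Lys): 37.5 per 1000.
Codon 3 CAG (Gln): 19.3 per 1000.
Codon 4 AAC (Asn): 28.7 per 1000.
Codon 5 GCG (Ala): 7.8 per 1000.
Lowest frequency is 7.8 at codon 5.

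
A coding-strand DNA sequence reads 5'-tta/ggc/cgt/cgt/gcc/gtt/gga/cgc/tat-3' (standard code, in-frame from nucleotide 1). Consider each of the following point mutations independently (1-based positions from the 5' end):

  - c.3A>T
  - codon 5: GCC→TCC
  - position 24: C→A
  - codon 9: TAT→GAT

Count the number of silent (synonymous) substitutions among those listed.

1

Codon 1: TTA (Leu) → TTT (Phe) — missense.
Codon 5: GCC (Ala) → TCC (Ser) — missense.
Codon 8: CGC (Arg) → CGA (Arg) — synonymous.
Codon 9: TAT (Tyr) → GAT (Asp) — missense.
Synonymous: 1 of 4.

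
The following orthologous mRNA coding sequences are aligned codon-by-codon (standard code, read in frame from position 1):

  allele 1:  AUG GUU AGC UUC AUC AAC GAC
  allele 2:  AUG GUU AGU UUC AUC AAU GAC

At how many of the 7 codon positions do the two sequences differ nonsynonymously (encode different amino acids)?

Codon 1: AUG Met / AUG Met — identical.
Codon 2: GUU Val / GUU Val — identical.
Codon 3: AGC Ser / AGU Ser — synonymous.
Codon 4: UUC Phe / UUC Phe — identical.
Codon 5: AUC Ile / AUC Ile — identical.
Codon 6: AAC Asn / AAU Asn — synonymous.
Codon 7: GAC Asp / GAC Asp — identical.
Nonsynonymous differences: 0.

0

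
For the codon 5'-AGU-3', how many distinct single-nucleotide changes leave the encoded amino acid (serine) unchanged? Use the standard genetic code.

Position 1: none → 0 synonymous.
Position 2: none → 0 synonymous.
Position 3: AGC → 1 synonymous.
Total: 0 + 0 + 1 = 1.

1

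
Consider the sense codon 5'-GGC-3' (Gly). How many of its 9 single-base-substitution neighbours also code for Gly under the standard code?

3

Position 1: none → 0 synonymous.
Position 2: none → 0 synonymous.
Position 3: GGU, GGA, GGG → 3 synonymous.
Total: 0 + 0 + 3 = 3.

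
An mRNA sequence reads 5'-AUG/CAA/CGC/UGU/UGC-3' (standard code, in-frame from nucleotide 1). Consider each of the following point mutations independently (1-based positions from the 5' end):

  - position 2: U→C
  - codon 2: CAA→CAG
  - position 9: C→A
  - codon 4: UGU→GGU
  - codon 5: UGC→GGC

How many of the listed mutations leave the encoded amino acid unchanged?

2

Codon 1: AUG (Met) → ACG (Thr) — missense.
Codon 2: CAA (Gln) → CAG (Gln) — synonymous.
Codon 3: CGC (Arg) → CGA (Arg) — synonymous.
Codon 4: UGU (Cys) → GGU (Gly) — missense.
Codon 5: UGC (Cys) → GGC (Gly) — missense.
Synonymous: 2 of 5.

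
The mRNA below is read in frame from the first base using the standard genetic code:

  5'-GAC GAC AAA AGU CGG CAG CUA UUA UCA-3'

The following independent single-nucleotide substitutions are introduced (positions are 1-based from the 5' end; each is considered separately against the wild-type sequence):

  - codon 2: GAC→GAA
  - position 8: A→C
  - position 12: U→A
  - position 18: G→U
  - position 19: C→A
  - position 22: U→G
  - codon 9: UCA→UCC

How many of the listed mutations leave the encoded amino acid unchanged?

1

Codon 2: GAC (Asp) → GAA (Glu) — missense.
Codon 3: AAA (Lys) → ACA (Thr) — missense.
Codon 4: AGU (Ser) → AGA (Arg) — missense.
Codon 6: CAG (Gln) → CAU (His) — missense.
Codon 7: CUA (Leu) → AUA (Ile) — missense.
Codon 8: UUA (Leu) → GUA (Val) — missense.
Codon 9: UCA (Ser) → UCC (Ser) — synonymous.
Synonymous: 1 of 7.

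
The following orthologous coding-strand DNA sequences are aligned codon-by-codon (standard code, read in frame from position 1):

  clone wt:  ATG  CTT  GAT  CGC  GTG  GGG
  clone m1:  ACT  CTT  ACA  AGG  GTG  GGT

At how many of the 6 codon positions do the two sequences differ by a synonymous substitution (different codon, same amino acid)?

2

Codon 1: ATG Met / ACT Thr — nonsynonymous.
Codon 2: CTT Leu / CTT Leu — identical.
Codon 3: GAT Asp / ACA Thr — nonsynonymous.
Codon 4: CGC Arg / AGG Arg — synonymous.
Codon 5: GTG Val / GTG Val — identical.
Codon 6: GGG Gly / GGT Gly — synonymous.
Synonymous differences: 2.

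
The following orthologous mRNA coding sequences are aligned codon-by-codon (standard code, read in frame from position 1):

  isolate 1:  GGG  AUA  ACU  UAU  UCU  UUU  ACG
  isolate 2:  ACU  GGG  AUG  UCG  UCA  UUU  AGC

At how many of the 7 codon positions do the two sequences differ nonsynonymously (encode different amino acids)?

Codon 1: GGG Gly / ACU Thr — nonsynonymous.
Codon 2: AUA Ile / GGG Gly — nonsynonymous.
Codon 3: ACU Thr / AUG Met — nonsynonymous.
Codon 4: UAU Tyr / UCG Ser — nonsynonymous.
Codon 5: UCU Ser / UCA Ser — synonymous.
Codon 6: UUU Phe / UUU Phe — identical.
Codon 7: ACG Thr / AGC Ser — nonsynonymous.
Nonsynonymous differences: 5.

5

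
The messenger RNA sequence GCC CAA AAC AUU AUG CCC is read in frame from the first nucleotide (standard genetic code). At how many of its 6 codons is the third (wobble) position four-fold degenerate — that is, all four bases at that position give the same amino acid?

2

Codon 1 GCC (Ala): third position 4-fold.
Codon 2 CAA (Gln): third position 2-fold.
Codon 3 AAC (Asn): third position 2-fold.
Codon 4 AUU (Ile): third position 3-fold.
Codon 5 AUG (Met): third position 1-fold.
Codon 6 CCC (Pro): third position 4-fold.
Four-fold degenerate third positions: 2.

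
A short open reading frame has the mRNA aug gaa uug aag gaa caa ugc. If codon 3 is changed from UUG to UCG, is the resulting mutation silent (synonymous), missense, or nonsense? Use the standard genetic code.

missense

Position 8 falls in codon 3: UUG → Leu.
After the substitution the codon is UCG → Ser.
Leu ≠ Ser, so this is a missense mutation.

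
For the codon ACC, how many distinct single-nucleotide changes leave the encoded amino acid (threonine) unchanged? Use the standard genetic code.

3

Position 1: none → 0 synonymous.
Position 2: none → 0 synonymous.
Position 3: ACU, ACA, ACG → 3 synonymous.
Total: 0 + 0 + 3 = 3.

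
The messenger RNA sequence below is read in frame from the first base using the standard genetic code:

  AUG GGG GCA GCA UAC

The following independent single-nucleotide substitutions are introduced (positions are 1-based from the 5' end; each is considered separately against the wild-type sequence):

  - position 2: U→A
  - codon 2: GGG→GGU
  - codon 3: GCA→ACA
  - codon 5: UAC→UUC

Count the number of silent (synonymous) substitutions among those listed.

Codon 1: AUG (Met) → AAG (Lys) — missense.
Codon 2: GGG (Gly) → GGU (Gly) — synonymous.
Codon 3: GCA (Ala) → ACA (Thr) — missense.
Codon 5: UAC (Tyr) → UUC (Phe) — missense.
Synonymous: 1 of 4.

1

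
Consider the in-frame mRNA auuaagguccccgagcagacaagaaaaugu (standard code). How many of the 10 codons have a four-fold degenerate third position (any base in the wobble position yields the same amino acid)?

Codon 1 AUU (Ile): third position 3-fold.
Codon 2 AAG (Lys): third position 2-fold.
Codon 3 GUC (Val): third position 4-fold.
Codon 4 CCC (Pro): third position 4-fold.
Codon 5 GAG (Glu): third position 2-fold.
Codon 6 CAG (Gln): third position 2-fold.
Codon 7 ACA (Thr): third position 4-fold.
Codon 8 AGA (Arg): third position 2-fold.
Codon 9 AAA (Lys): third position 2-fold.
Codon 10 UGU (Cys): third position 2-fold.
Four-fold degenerate third positions: 3.

3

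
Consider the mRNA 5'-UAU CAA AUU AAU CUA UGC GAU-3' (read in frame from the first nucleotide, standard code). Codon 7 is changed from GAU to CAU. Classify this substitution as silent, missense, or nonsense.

Position 19 falls in codon 7: GAU → Asp.
After the substitution the codon is CAU → His.
Asp ≠ His, so this is a missense mutation.

missense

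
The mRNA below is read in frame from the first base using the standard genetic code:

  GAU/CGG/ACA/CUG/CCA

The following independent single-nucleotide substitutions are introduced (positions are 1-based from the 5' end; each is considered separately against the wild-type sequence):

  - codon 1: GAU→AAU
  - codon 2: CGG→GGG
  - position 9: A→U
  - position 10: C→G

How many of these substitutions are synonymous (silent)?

Codon 1: GAU (Asp) → AAU (Asn) — missense.
Codon 2: CGG (Arg) → GGG (Gly) — missense.
Codon 3: ACA (Thr) → ACU (Thr) — synonymous.
Codon 4: CUG (Leu) → GUG (Val) — missense.
Synonymous: 1 of 4.

1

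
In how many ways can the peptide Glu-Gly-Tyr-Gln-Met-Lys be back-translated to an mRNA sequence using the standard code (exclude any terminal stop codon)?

64

Glu: 2 codons.
Gly: 4 codons.
Tyr: 2 codons.
Gln: 2 codons.
Met: 1 codon.
Lys: 2 codons.
2 × 4 × 2 × 2 × 1 × 2 = 64.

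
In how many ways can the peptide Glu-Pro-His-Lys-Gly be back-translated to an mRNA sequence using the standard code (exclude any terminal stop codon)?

Glu: 2 codons.
Pro: 4 codons.
His: 2 codons.
Lys: 2 codons.
Gly: 4 codons.
2 × 4 × 2 × 2 × 4 = 128.

128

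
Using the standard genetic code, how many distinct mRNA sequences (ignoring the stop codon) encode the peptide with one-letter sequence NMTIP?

Asn: 2 codons.
Met: 1 codon.
Thr: 4 codons.
Ile: 3 codons.
Pro: 4 codons.
2 × 1 × 4 × 3 × 4 = 96.

96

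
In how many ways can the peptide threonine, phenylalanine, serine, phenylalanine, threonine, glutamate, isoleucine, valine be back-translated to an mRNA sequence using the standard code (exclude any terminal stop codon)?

9216

Thr: 4 codons.
Phe: 2 codons.
Ser: 6 codons.
Phe: 2 codons.
Thr: 4 codons.
Glu: 2 codons.
Ile: 3 codons.
Val: 4 codons.
4 × 2 × 6 × 2 × 4 × 2 × 3 × 4 = 9216.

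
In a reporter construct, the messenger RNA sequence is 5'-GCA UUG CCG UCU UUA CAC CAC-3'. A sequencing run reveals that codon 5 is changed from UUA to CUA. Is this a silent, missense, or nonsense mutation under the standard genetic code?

Position 13 falls in codon 5: UUA → Leu.
After the substitution the codon is CUA → Leu.
Both encode Leu, so the change is synonymous.

silent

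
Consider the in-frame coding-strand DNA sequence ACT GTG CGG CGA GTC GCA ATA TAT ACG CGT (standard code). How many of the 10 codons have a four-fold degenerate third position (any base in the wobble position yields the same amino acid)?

8

Codon 1 ACT (Thr): third position 4-fold.
Codon 2 GTG (Val): third position 4-fold.
Codon 3 CGG (Arg): third position 4-fold.
Codon 4 CGA (Arg): third position 4-fold.
Codon 5 GTC (Val): third position 4-fold.
Codon 6 GCA (Ala): third position 4-fold.
Codon 7 ATA (Ile): third position 3-fold.
Codon 8 TAT (Tyr): third position 2-fold.
Codon 9 ACG (Thr): third position 4-fold.
Codon 10 CGT (Arg): third position 4-fold.
Four-fold degenerate third positions: 8.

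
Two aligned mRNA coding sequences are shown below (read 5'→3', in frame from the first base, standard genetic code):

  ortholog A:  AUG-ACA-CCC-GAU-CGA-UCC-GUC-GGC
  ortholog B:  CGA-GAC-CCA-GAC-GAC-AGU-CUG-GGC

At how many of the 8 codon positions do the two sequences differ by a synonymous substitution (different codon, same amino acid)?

3

Codon 1: AUG Met / CGA Arg — nonsynonymous.
Codon 2: ACA Thr / GAC Asp — nonsynonymous.
Codon 3: CCC Pro / CCA Pro — synonymous.
Codon 4: GAU Asp / GAC Asp — synonymous.
Codon 5: CGA Arg / GAC Asp — nonsynonymous.
Codon 6: UCC Ser / AGU Ser — synonymous.
Codon 7: GUC Val / CUG Leu — nonsynonymous.
Codon 8: GGC Gly / GGC Gly — identical.
Synonymous differences: 3.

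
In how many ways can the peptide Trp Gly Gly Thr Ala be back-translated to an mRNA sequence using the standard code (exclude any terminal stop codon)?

256

Trp: 1 codon.
Gly: 4 codons.
Gly: 4 codons.
Thr: 4 codons.
Ala: 4 codons.
1 × 4 × 4 × 4 × 4 = 256.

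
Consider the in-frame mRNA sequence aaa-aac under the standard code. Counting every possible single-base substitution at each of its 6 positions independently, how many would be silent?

Codon 1 (AAA, Lys): 1 synonymous substitution.
Codon 2 (AAC, Asn): 1 synonymous substitution.
Total: 1 + 1 = 2.

2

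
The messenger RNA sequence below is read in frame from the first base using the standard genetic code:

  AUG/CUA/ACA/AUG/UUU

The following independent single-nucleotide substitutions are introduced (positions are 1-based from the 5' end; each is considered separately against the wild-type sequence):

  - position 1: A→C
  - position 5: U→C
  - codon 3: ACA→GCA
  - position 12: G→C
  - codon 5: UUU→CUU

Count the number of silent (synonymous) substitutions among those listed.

0

Codon 1: AUG (Met) → CUG (Leu) — missense.
Codon 2: CUA (Leu) → CCA (Pro) — missense.
Codon 3: ACA (Thr) → GCA (Ala) — missense.
Codon 4: AUG (Met) → AUC (Ile) — missense.
Codon 5: UUU (Phe) → CUU (Leu) — missense.
Synonymous: 0 of 5.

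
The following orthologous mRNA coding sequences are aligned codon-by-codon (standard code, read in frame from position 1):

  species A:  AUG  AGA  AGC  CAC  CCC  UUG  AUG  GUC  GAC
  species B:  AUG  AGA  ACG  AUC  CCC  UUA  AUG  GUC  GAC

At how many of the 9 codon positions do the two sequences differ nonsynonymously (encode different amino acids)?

Codon 1: AUG Met / AUG Met — identical.
Codon 2: AGA Arg / AGA Arg — identical.
Codon 3: AGC Ser / ACG Thr — nonsynonymous.
Codon 4: CAC His / AUC Ile — nonsynonymous.
Codon 5: CCC Pro / CCC Pro — identical.
Codon 6: UUG Leu / UUA Leu — synonymous.
Codon 7: AUG Met / AUG Met — identical.
Codon 8: GUC Val / GUC Val — identical.
Codon 9: GAC Asp / GAC Asp — identical.
Nonsynonymous differences: 2.

2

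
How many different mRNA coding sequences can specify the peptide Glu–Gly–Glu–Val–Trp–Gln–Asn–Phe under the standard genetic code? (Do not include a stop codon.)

512

Glu: 2 codons.
Gly: 4 codons.
Glu: 2 codons.
Val: 4 codons.
Trp: 1 codon.
Gln: 2 codons.
Asn: 2 codons.
Phe: 2 codons.
2 × 4 × 2 × 4 × 1 × 2 × 2 × 2 = 512.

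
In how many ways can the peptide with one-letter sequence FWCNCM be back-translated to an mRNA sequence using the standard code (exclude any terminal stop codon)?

16

Phe: 2 codons.
Trp: 1 codon.
Cys: 2 codons.
Asn: 2 codons.
Cys: 2 codons.
Met: 1 codon.
2 × 1 × 2 × 2 × 2 × 1 = 16.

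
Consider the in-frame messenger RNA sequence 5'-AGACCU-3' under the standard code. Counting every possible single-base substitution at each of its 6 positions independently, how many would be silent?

Codon 1 (AGA, Arg): 2 synonymous substitutions.
Codon 2 (CCU, Pro): 3 synonymous substitutions.
Total: 2 + 3 = 5.

5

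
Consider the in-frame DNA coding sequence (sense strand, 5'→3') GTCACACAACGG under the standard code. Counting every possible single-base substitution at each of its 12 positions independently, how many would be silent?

Codon 1 (GTC, Val): 3 synonymous substitutions.
Codon 2 (ACA, Thr): 3 synonymous substitutions.
Codon 3 (CAA, Gln): 1 synonymous substitution.
Codon 4 (CGG, Arg): 4 synonymous substitutions.
Total: 3 + 3 + 1 + 4 = 11.

11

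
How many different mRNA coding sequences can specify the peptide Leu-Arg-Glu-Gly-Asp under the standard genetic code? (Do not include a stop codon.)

576

Leu: 6 codons.
Arg: 6 codons.
Glu: 2 codons.
Gly: 4 codons.
Asp: 2 codons.
6 × 6 × 2 × 4 × 2 = 576.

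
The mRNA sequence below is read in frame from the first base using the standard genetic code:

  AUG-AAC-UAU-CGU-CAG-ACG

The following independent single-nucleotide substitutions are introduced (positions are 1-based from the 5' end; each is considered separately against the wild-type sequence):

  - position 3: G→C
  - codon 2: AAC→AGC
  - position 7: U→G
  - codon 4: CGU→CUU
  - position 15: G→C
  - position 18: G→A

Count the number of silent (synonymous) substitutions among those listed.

1

Codon 1: AUG (Met) → AUC (Ile) — missense.
Codon 2: AAC (Asn) → AGC (Ser) — missense.
Codon 3: UAU (Tyr) → GAU (Asp) — missense.
Codon 4: CGU (Arg) → CUU (Leu) — missense.
Codon 5: CAG (Gln) → CAC (His) — missense.
Codon 6: ACG (Thr) → ACA (Thr) — synonymous.
Synonymous: 1 of 6.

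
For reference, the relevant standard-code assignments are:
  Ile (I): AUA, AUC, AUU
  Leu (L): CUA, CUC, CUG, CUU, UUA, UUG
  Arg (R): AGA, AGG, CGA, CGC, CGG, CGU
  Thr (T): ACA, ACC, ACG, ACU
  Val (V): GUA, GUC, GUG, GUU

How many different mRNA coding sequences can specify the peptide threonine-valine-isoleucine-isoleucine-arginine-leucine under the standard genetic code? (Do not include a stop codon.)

5184

Thr: 4 codons.
Val: 4 codons.
Ile: 3 codons.
Ile: 3 codons.
Arg: 6 codons.
Leu: 6 codons.
4 × 4 × 3 × 3 × 6 × 6 = 5184.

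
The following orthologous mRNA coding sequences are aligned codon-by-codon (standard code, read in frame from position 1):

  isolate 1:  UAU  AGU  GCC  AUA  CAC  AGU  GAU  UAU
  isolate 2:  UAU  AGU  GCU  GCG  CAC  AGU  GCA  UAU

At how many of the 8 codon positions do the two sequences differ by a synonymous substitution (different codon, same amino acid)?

1

Codon 1: UAU Tyr / UAU Tyr — identical.
Codon 2: AGU Ser / AGU Ser — identical.
Codon 3: GCC Ala / GCU Ala — synonymous.
Codon 4: AUA Ile / GCG Ala — nonsynonymous.
Codon 5: CAC His / CAC His — identical.
Codon 6: AGU Ser / AGU Ser — identical.
Codon 7: GAU Asp / GCA Ala — nonsynonymous.
Codon 8: UAU Tyr / UAU Tyr — identical.
Synonymous differences: 1.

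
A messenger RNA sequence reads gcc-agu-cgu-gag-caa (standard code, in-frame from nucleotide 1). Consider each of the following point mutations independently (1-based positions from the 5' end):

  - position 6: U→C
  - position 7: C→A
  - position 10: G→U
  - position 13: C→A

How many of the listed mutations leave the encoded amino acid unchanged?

1

Codon 2: AGU (Ser) → AGC (Ser) — synonymous.
Codon 3: CGU (Arg) → AGU (Ser) — missense.
Codon 4: GAG (Glu) → UAG (Stop) — nonsense.
Codon 5: CAA (Gln) → AAA (Lys) — missense.
Synonymous: 1 of 4.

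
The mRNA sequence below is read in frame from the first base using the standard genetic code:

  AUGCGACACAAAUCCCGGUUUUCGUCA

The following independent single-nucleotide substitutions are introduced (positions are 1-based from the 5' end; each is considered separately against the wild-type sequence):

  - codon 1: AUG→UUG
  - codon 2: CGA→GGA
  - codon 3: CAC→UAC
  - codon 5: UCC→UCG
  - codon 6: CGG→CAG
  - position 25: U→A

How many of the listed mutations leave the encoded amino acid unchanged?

Codon 1: AUG (Met) → UUG (Leu) — missense.
Codon 2: CGA (Arg) → GGA (Gly) — missense.
Codon 3: CAC (His) → UAC (Tyr) — missense.
Codon 5: UCC (Ser) → UCG (Ser) — synonymous.
Codon 6: CGG (Arg) → CAG (Gln) — missense.
Codon 9: UCA (Ser) → ACA (Thr) — missense.
Synonymous: 1 of 6.

1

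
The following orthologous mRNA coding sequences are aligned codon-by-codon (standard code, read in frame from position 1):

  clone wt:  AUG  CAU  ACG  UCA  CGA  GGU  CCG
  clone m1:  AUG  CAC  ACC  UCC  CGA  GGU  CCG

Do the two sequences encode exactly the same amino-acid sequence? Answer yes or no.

Codon 1: AUG Met / AUG Met — identical.
Codon 2: CAU His / CAC His — synonymous.
Codon 3: ACG Thr / ACC Thr — synonymous.
Codon 4: UCA Ser / UCC Ser — synonymous.
Codon 5: CGA Arg / CGA Arg — identical.
Codon 6: GGU Gly / GGU Gly — identical.
Codon 7: CCG Pro / CCG Pro — identical.
Nonsynonymous differences: 0 → same protein.

yes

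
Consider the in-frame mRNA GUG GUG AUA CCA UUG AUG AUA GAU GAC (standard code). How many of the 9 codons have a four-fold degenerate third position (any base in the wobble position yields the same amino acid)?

3

Codon 1 GUG (Val): third position 4-fold.
Codon 2 GUG (Val): third position 4-fold.
Codon 3 AUA (Ile): third position 3-fold.
Codon 4 CCA (Pro): third position 4-fold.
Codon 5 UUG (Leu): third position 2-fold.
Codon 6 AUG (Met): third position 1-fold.
Codon 7 AUA (Ile): third position 3-fold.
Codon 8 GAU (Asp): third position 2-fold.
Codon 9 GAC (Asp): third position 2-fold.
Four-fold degenerate third positions: 3.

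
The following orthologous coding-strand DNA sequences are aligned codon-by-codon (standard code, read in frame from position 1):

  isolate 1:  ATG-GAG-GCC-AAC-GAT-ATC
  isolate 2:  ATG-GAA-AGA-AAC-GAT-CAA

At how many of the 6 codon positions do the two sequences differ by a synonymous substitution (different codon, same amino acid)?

1

Codon 1: ATG Met / ATG Met — identical.
Codon 2: GAG Glu / GAA Glu — synonymous.
Codon 3: GCC Ala / AGA Arg — nonsynonymous.
Codon 4: AAC Asn / AAC Asn — identical.
Codon 5: GAT Asp / GAT Asp — identical.
Codon 6: ATC Ile / CAA Gln — nonsynonymous.
Synonymous differences: 1.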